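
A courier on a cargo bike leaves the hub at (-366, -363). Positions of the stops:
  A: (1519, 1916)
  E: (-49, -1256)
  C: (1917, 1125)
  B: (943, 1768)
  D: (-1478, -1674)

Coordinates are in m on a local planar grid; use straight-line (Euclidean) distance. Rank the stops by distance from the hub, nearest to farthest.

E, D, B, C, A

Computing each straight-line distance from (-366, -363):
E (-49, -1256): 947.6 m
D (-1478, -1674): 1719.1 m
B (943, 1768): 2500.9 m
C (1917, 1125): 2725.1 m
A (1519, 1916): 2957.5 m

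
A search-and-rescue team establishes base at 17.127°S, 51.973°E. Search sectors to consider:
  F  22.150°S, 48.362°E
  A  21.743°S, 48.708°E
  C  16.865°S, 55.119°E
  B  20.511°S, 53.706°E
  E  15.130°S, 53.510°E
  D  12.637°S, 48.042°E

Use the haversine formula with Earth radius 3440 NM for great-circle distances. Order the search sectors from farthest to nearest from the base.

F, D, A, B, C, E

Distance from the base at 17.127°S, 51.973°E to each:
F 22.150°S, 48.362°E: 364.1 NM
D 12.637°S, 48.042°E: 353.1 NM
A 21.743°S, 48.708°E: 333.1 NM
B 20.511°S, 53.706°E: 225.8 NM
C 16.865°S, 55.119°E: 181.3 NM
E 15.130°S, 53.510°E: 149.1 NM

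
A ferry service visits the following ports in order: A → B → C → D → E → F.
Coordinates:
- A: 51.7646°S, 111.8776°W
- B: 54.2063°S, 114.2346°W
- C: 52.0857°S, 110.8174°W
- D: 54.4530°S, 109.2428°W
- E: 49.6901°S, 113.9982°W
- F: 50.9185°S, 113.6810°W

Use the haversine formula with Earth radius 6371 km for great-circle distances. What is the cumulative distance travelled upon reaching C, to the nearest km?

Leg distances:
A→B: 314.0 km  (cumulative 314.0 km)
B→C: 327.9 km  (cumulative 641.8 km)
Cumulative distance at C ≈ 642 km.

642 km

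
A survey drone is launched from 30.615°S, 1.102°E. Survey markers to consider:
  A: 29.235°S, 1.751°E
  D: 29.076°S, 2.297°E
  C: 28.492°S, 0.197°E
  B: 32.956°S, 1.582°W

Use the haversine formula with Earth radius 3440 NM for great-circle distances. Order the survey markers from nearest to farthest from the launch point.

Distances from the launch point:
A 29.235°S, 1.751°E: 89.5 NM
D 29.076°S, 2.297°E: 111.4 NM
C 28.492°S, 0.197°E: 135.9 NM
B 32.956°S, 1.582°W: 196.2 NM

A, D, C, B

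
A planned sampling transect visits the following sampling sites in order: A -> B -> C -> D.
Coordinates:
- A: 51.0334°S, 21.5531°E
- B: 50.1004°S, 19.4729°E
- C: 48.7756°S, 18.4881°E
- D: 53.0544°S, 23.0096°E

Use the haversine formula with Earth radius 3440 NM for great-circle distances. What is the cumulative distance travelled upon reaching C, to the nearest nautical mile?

185 NM

Leg distances:
A→B: 97.1 NM  (cumulative 97.1 NM)
B→C: 88.3 NM  (cumulative 185.5 NM)
Cumulative distance at C ≈ 185 NM.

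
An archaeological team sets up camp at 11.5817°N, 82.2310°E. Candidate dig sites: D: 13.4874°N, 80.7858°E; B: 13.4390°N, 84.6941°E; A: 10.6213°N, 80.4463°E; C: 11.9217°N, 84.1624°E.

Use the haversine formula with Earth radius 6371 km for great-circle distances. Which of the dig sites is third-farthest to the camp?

Distance to each, sorted:
B: 337.8 km
D: 263.6 km
A: 222.1 km
C: 213.6 km
The third-farthest is A at 222.1 km.

A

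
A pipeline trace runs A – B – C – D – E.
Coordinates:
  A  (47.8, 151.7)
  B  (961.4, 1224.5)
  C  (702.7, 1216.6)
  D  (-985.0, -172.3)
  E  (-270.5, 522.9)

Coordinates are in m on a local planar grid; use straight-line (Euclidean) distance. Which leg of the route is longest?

C–D

Leg distances:
A→B: 1409.1 m
B→C: 258.8 m
C→D: 2185.7 m
D→E: 996.9 m
The longest leg is C–D at 2185.7 m.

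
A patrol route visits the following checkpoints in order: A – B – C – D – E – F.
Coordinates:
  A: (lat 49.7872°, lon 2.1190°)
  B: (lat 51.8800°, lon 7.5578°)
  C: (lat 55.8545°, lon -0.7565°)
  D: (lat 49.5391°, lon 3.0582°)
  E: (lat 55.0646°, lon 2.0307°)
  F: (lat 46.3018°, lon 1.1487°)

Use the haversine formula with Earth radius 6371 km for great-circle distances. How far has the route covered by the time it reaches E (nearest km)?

Leg distances:
A→B: 447.1 km  (cumulative 447.1 km)
B→C: 701.0 km  (cumulative 1148.1 km)
C→D: 747.5 km  (cumulative 1895.6 km)
D→E: 618.3 km  (cumulative 2513.9 km)
Cumulative distance at E ≈ 2514 km.

2514 km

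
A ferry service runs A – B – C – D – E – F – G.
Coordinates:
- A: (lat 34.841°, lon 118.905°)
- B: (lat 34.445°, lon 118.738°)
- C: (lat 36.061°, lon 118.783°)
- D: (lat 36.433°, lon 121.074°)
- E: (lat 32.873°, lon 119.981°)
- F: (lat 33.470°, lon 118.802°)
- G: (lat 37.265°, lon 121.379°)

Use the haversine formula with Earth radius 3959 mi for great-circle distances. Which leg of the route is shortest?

A–B

Leg distances:
A→B: 29.0 mi
B→C: 111.7 mi
C→D: 130.2 mi
D→E: 253.7 mi
E→F: 79.7 mi
F→G: 299.7 mi
The shortest leg is A–B at 29.0 mi.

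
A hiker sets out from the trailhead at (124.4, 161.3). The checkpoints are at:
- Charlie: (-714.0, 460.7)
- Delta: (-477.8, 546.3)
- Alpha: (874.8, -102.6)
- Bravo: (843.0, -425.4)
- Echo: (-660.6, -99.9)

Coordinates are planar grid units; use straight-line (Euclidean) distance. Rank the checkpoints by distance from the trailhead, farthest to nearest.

Bravo, Charlie, Echo, Alpha, Delta

Computing each straight-line distance from (124.4, 161.3):
Bravo (843.0, -425.4): 927.7
Charlie (-714.0, 460.7): 890.3
Echo (-660.6, -99.9): 827.3
Alpha (874.8, -102.6): 795.5
Delta (-477.8, 546.3): 714.8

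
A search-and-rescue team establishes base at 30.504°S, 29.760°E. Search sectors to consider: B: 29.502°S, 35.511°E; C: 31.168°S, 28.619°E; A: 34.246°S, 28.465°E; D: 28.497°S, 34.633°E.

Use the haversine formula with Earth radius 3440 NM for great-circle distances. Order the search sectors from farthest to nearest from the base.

B, D, A, C

Distances from the base:
B 29.502°S, 35.511°E: 305.0 NM
D 28.497°S, 34.633°E: 281.7 NM
A 34.246°S, 28.465°E: 234.1 NM
C 31.168°S, 28.619°E: 71.1 NM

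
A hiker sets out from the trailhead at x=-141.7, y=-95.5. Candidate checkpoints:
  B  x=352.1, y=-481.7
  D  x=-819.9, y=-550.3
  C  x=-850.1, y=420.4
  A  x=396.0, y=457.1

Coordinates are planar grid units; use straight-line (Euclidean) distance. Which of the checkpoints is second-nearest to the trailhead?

Distance to each, sorted:
B: 626.9
A: 771.0
D: 816.6
C: 876.3
The second-nearest is A at 771.0.

A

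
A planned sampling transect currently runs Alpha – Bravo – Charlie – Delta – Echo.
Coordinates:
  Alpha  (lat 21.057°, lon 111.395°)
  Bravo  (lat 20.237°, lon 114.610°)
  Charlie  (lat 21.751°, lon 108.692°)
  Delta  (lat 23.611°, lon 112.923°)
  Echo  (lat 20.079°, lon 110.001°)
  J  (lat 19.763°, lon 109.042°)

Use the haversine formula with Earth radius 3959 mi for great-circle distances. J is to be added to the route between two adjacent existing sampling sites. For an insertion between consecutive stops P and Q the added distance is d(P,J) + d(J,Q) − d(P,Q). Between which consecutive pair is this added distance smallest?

between Bravo and Charlie

Added distance for inserting J between each consecutive pair:
Alpha–Bravo: 324.2 mi
Bravo–Charlie: 106.4 mi
Charlie–Delta: 204.8 mi
Delta–Echo: 122.7 mi
Smallest added distance is 106.4 mi, inserting between Bravo and Charlie.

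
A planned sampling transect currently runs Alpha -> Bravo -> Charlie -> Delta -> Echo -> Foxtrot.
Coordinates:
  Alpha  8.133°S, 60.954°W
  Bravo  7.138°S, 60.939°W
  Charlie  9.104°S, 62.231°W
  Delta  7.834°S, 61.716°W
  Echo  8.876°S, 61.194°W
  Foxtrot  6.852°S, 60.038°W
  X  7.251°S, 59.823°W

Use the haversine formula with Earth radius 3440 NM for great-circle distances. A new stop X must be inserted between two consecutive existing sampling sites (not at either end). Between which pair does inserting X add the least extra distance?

Added distance for inserting X between each consecutive pair:
Alpha–Bravo: 92.7 NM
Bravo–Charlie: 107.3 NM
Charlie–Delta: 217.1 NM
Delta–Echo: 175.3 NM
Echo–Foxtrot: 14.7 NM
Smallest added distance is 14.7 NM, inserting between Echo and Foxtrot.

between Echo and Foxtrot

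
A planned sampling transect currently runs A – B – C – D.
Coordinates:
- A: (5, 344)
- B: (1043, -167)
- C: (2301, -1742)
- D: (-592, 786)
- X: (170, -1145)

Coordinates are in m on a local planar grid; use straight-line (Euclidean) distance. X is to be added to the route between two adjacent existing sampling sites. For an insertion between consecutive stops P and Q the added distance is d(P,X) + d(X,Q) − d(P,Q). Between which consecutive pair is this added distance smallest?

Added distance for inserting X between each consecutive pair:
A–B: 1652.1 m
B–C: 1508.3 m
C–D: 447.1 m
Smallest added distance is 447.1 m, inserting between C and D.

between C and D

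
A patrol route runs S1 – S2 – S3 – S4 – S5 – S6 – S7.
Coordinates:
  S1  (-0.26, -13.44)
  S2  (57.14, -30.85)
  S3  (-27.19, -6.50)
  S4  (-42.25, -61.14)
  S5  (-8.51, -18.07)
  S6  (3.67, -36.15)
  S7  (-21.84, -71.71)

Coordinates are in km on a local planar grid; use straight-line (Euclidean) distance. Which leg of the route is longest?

S2–S3

Leg distances:
S1→S2: 60.0 km
S2→S3: 87.8 km
S3→S4: 56.7 km
S4→S5: 54.7 km
S5→S6: 21.8 km
S6→S7: 43.8 km
The longest leg is S2–S3 at 87.8 km.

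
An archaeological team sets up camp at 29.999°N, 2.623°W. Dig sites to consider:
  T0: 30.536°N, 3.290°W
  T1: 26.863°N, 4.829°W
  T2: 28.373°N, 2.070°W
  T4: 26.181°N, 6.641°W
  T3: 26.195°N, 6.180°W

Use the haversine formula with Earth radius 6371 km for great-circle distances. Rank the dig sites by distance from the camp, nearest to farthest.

T0, T2, T1, T3, T4

Distances from the camp:
T0 30.536°N, 3.290°W: 87.6 km
T2 28.373°N, 2.070°W: 188.6 km
T1 26.863°N, 4.829°W: 410.0 km
T3 26.195°N, 6.180°W: 548.2 km
T4 26.181°N, 6.641°W: 579.2 km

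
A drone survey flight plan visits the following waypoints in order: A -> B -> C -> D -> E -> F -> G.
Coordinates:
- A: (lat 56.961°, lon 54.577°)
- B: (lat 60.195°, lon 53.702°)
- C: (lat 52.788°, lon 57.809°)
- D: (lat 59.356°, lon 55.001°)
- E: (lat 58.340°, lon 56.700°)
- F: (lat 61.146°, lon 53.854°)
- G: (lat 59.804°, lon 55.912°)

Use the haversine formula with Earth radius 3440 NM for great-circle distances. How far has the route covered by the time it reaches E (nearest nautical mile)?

1147 NM

Leg distances:
A→B: 196.1 NM  (cumulative 196.1 NM)
B→C: 464.9 NM  (cumulative 660.9 NM)
C→D: 405.3 NM  (cumulative 1066.3 NM)
D→E: 80.7 NM  (cumulative 1146.9 NM)
Cumulative distance at E ≈ 1147 NM.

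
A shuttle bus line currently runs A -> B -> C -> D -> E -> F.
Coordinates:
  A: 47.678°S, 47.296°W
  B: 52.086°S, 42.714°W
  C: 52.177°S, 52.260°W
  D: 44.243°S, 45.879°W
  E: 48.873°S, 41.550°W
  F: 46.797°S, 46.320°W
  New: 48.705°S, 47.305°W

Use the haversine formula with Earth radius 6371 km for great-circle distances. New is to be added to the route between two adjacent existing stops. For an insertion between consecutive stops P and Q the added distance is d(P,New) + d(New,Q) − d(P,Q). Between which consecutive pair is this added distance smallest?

between A and B

Added distance for inserting New between each consecutive pair:
A–B: 21.6 km
B–C: 367.3 km
C–D: 29.4 km
D–E: 318.1 km
E–F: 222.3 km
Smallest added distance is 21.6 km, inserting between A and B.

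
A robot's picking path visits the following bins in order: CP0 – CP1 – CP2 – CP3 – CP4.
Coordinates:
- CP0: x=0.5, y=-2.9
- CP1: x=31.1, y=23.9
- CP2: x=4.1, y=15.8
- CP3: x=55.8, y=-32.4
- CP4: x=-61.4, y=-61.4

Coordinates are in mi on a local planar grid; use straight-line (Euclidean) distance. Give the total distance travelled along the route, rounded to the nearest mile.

260 mi

Leg distances:
CP0→CP1: 40.7 mi  (cumulative 40.7 mi)
CP1→CP2: 28.2 mi  (cumulative 68.9 mi)
CP2→CP3: 70.7 mi  (cumulative 139.5 mi)
CP3→CP4: 120.7 mi  (cumulative 260.3 mi)
Total route length ≈ 260 mi.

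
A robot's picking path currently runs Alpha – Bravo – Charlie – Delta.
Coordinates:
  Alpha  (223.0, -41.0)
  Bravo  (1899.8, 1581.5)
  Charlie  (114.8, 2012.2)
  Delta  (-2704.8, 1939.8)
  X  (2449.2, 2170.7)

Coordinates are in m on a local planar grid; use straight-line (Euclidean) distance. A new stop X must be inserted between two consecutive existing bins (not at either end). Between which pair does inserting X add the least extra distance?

Added distance for inserting X between each consecutive pair:
Alpha–Bravo: 1610.4 m
Bravo–Charlie: 1309.2 m
Charlie–Delta: 4678.4 m
Smallest added distance is 1309.2 m, inserting between Bravo and Charlie.

between Bravo and Charlie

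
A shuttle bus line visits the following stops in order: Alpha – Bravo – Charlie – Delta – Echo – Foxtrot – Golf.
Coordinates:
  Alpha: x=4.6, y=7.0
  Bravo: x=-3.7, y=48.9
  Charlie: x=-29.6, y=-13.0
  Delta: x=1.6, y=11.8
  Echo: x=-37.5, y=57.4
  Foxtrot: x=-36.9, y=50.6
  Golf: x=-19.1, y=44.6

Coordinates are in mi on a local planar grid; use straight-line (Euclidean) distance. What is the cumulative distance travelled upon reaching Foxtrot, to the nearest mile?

217 mi

Leg distances:
Alpha→Bravo: 42.7 mi  (cumulative 42.7 mi)
Bravo→Charlie: 67.1 mi  (cumulative 109.8 mi)
Charlie→Delta: 39.9 mi  (cumulative 149.7 mi)
Delta→Echo: 60.1 mi  (cumulative 209.7 mi)
Echo→Foxtrot: 6.8 mi  (cumulative 216.6 mi)
Cumulative distance at Foxtrot ≈ 217 mi.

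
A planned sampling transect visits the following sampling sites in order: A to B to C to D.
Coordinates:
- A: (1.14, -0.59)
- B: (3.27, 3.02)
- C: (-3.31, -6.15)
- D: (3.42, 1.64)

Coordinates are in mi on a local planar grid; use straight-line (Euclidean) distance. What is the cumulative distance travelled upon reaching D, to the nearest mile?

26 mi

Leg distances:
A→B: 4.2 mi  (cumulative 4.2 mi)
B→C: 11.3 mi  (cumulative 15.5 mi)
C→D: 10.3 mi  (cumulative 25.8 mi)
Cumulative distance at D ≈ 26 mi.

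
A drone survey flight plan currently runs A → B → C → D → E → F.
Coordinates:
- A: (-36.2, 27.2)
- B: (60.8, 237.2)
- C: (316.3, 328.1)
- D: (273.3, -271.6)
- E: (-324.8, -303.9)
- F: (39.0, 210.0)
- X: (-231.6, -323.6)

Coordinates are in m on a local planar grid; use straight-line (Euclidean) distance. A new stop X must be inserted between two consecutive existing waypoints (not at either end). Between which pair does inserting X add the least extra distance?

Added distance for inserting X between each consecutive pair:
A–B: 802.7 m
B–C: 1212.7 m
C–D: 757.7 m
D–E: 3.9 m
E–F: 63.9 m
Smallest added distance is 3.9 m, inserting between D and E.

between D and E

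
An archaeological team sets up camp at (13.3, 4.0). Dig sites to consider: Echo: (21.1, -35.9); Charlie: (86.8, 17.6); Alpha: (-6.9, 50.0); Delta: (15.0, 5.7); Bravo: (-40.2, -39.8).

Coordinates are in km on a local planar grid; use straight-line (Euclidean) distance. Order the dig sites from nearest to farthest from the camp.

Distances from the camp:
Delta (15.0, 5.7): 2.4 km
Echo (21.1, -35.9): 40.7 km
Alpha (-6.9, 50.0): 50.2 km
Bravo (-40.2, -39.8): 69.1 km
Charlie (86.8, 17.6): 74.7 km

Delta, Echo, Alpha, Bravo, Charlie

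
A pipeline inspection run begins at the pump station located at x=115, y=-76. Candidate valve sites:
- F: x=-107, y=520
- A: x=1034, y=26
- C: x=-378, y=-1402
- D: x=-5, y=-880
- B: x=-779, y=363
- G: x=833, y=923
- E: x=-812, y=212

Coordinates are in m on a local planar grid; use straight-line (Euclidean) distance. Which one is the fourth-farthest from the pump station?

Distance to each, sorted:
C: 1414.7 m
G: 1230.3 m
B: 996.0 m
E: 970.7 m
A: 924.6 m
D: 812.9 m
F: 636.0 m
The fourth-farthest is E at 970.7 m.

E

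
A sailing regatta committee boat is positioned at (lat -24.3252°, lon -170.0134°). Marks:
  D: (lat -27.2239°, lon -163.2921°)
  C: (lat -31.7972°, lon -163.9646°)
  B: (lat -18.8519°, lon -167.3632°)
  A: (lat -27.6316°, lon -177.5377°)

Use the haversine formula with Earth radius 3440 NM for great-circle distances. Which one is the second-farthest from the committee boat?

A

Distances from the committee boat ((lat -24.3252°, lon -170.0134°)):
C: 551.1 NM
A: 451.9 NM
D: 402.8 NM
B: 360.3 NM
The second-farthest is A at 451.9 NM.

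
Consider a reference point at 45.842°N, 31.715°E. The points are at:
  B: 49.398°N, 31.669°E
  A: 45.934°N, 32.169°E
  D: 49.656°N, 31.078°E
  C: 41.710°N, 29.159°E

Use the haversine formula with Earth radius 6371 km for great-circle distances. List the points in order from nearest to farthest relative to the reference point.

Distance from the reference point at 45.842°N, 31.715°E to each:
A 45.934°N, 32.169°E: 36.6 km
B 49.398°N, 31.669°E: 395.4 km
D 49.656°N, 31.078°E: 426.8 km
C 41.710°N, 29.159°E: 503.1 km

A, B, D, C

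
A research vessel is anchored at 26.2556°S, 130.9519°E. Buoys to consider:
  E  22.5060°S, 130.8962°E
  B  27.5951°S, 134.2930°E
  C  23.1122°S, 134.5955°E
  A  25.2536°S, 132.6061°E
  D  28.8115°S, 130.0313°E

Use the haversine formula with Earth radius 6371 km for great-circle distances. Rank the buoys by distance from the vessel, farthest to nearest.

C, E, B, D, A

Distance from the vessel at 26.2556°S, 130.9519°E to each:
C 23.1122°S, 134.5955°E: 507.6 km
E 22.5060°S, 130.8962°E: 417.0 km
B 27.5951°S, 134.2930°E: 363.2 km
D 28.8115°S, 130.0313°E: 298.3 km
A 25.2536°S, 132.6061°E: 199.6 km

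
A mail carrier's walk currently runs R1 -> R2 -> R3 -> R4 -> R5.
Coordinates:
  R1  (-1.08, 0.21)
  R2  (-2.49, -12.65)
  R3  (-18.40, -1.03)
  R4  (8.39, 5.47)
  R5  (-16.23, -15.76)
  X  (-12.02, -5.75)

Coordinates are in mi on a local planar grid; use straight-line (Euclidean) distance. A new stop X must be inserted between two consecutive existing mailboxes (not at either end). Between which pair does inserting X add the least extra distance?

between R2 and R3

Added distance for inserting X between each consecutive pair:
R1–R2: 11.3 mi
R2–R3: 0.0 mi
R3–R4: 3.7 mi
R4–R5: 1.6 mi
Smallest added distance is 0.0 mi, inserting between R2 and R3.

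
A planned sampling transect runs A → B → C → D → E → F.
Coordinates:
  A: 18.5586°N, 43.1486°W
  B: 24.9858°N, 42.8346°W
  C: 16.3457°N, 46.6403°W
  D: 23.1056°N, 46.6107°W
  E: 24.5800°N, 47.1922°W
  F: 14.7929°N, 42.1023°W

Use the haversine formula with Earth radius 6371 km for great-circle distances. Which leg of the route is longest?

Leg distances:
A→B: 715.4 km
B→C: 1038.9 km
C→D: 751.7 km
D→E: 174.3 km
E→F: 1211.3 km
The longest leg is E–F at 1211.3 km.

E–F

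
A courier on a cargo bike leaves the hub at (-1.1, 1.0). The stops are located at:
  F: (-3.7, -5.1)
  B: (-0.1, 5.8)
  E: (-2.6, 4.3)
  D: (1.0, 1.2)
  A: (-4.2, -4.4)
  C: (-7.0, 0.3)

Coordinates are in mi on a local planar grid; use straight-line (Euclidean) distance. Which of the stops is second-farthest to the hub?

A

Distances from the hub ((-1.1, 1.0)):
F: 6.6 mi
A: 6.2 mi
C: 5.9 mi
B: 4.9 mi
E: 3.6 mi
D: 2.1 mi
The second-farthest is A at 6.2 mi.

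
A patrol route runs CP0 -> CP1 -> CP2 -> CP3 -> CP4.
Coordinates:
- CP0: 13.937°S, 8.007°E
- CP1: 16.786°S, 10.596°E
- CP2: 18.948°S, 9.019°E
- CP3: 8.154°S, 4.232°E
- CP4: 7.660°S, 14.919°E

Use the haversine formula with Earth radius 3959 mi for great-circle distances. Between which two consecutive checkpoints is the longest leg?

Leg distances:
CP0→CP1: 261.7 mi
CP1→CP2: 181.9 mi
CP2→CP3: 812.0 mi
CP3→CP4: 732.2 mi
The longest leg is CP2–CP3 at 812.0 mi.

CP2–CP3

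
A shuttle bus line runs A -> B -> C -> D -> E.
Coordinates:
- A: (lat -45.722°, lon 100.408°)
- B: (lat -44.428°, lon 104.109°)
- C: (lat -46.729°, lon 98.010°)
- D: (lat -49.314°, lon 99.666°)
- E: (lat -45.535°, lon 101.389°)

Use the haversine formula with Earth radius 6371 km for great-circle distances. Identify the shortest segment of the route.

C–D

Leg distances:
A→B: 324.2 km
B→C: 539.0 km
C→D: 312.7 km
D→E: 439.7 km
The shortest leg is C–D at 312.7 km.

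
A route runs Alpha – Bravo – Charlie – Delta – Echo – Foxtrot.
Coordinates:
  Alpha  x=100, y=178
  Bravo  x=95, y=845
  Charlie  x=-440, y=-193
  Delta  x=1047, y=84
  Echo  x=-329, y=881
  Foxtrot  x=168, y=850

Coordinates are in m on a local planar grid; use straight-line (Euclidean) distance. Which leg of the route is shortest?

Leg distances:
Alpha→Bravo: 667.0 m
Bravo→Charlie: 1167.8 m
Charlie→Delta: 1512.6 m
Delta→Echo: 1590.2 m
Echo→Foxtrot: 498.0 m
The shortest leg is Echo–Foxtrot at 498.0 m.

Echo–Foxtrot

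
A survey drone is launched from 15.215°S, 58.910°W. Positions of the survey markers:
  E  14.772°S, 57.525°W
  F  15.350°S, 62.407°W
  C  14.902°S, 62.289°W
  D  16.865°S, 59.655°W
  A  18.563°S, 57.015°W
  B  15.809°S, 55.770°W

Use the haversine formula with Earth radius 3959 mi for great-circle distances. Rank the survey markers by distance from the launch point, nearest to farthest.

E, D, B, C, F, A

Distances from the launch point:
E 14.772°S, 57.525°W: 97.4 mi
D 16.865°S, 59.655°W: 124.3 mi
B 15.809°S, 55.770°W: 213.1 mi
C 14.902°S, 62.289°W: 226.5 mi
F 15.350°S, 62.407°W: 233.3 mi
A 18.563°S, 57.015°W: 263.1 mi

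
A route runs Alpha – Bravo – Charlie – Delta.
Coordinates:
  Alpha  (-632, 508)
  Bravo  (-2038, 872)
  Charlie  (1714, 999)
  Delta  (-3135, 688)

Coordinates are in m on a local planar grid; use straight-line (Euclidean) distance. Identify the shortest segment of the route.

Leg distances:
Alpha→Bravo: 1452.4 m
Bravo→Charlie: 3754.1 m
Charlie→Delta: 4859.0 m
The shortest leg is Alpha–Bravo at 1452.4 m.

Alpha–Bravo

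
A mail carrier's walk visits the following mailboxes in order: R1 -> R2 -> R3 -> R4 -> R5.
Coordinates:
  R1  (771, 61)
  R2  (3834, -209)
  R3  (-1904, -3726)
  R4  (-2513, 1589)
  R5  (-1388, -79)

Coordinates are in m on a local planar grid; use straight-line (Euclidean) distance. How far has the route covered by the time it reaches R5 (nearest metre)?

Leg distances:
R1→R2: 3074.9 m  (cumulative 3074.9 m)
R2→R3: 6730.1 m  (cumulative 9805.0 m)
R3→R4: 5349.8 m  (cumulative 15154.7 m)
R4→R5: 2011.9 m  (cumulative 17166.7 m)
Cumulative distance at R5 ≈ 17167 m.

17167 m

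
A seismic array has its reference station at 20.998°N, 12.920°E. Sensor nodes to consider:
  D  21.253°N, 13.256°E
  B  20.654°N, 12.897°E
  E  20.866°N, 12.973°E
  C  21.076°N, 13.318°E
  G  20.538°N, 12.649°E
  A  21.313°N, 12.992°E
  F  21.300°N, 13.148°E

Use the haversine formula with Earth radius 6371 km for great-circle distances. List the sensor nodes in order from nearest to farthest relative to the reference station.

E, A, B, F, C, D, G

Distances from the reference station:
E 20.866°N, 12.973°E: 15.7 km
A 21.313°N, 12.992°E: 35.8 km
B 20.654°N, 12.897°E: 38.3 km
F 21.300°N, 13.148°E: 41.1 km
C 21.076°N, 13.318°E: 42.2 km
D 21.253°N, 13.256°E: 44.9 km
G 20.538°N, 12.649°E: 58.4 km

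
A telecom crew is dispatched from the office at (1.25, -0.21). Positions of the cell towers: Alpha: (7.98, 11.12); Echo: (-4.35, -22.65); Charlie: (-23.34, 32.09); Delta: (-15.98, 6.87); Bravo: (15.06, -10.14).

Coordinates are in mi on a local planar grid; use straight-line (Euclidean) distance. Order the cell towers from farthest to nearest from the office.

Distance from the office at (1.25, -0.21) to each:
Charlie (-23.34, 32.09): 40.6 mi
Echo (-4.35, -22.65): 23.1 mi
Delta (-15.98, 6.87): 18.6 mi
Bravo (15.06, -10.14): 17.0 mi
Alpha (7.98, 11.12): 13.2 mi

Charlie, Echo, Delta, Bravo, Alpha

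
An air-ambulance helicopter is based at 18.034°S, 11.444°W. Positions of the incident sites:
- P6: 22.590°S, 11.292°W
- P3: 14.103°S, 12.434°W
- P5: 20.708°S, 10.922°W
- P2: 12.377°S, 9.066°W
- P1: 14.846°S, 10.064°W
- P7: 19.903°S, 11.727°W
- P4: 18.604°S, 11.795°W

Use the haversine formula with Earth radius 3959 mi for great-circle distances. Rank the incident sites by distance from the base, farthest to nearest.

P2, P6, P3, P1, P5, P7, P4

Distances from the base:
P2 12.377°S, 9.066°W: 421.8 mi
P6 22.590°S, 11.292°W: 315.0 mi
P3 14.103°S, 12.434°W: 279.5 mi
P1 14.846°S, 10.064°W: 238.5 mi
P5 20.708°S, 10.922°W: 187.9 mi
P7 19.903°S, 11.727°W: 130.5 mi
P4 18.604°S, 11.795°W: 45.6 mi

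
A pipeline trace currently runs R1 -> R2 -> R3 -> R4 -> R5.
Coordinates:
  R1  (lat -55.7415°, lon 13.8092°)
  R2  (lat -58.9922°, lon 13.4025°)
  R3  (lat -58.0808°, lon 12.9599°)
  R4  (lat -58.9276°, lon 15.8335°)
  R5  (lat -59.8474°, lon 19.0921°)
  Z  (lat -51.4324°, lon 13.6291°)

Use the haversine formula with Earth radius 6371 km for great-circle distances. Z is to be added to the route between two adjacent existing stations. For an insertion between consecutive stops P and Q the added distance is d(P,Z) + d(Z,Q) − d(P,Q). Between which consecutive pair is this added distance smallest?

between R1 and R2

Added distance for inserting Z between each consecutive pair:
R1–R2: 957.7 km
R2–R3: 1476.7 km
R3–R4: 1393.8 km
R4–R5: 1629.8 km
Smallest added distance is 957.7 km, inserting between R1 and R2.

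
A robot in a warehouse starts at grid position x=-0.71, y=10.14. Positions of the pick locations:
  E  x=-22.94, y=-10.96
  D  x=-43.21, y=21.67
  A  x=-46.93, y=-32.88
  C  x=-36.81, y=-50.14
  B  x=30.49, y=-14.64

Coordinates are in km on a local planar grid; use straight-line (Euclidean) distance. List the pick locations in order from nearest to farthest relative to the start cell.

E, B, D, A, C

Computing each straight-line distance from x=-0.71, y=10.14:
E x=-22.94, y=-10.96: 30.6 km
B x=30.49, y=-14.64: 39.8 km
D x=-43.21, y=21.67: 44.0 km
A x=-46.93, y=-32.88: 63.1 km
C x=-36.81, y=-50.14: 70.3 km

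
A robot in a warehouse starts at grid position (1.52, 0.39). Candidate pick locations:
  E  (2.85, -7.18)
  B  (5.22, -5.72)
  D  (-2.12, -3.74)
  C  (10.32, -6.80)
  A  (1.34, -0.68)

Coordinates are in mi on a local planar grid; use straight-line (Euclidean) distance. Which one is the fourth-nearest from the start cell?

Distance to each, sorted:
A: 1.1 mi
D: 5.5 mi
B: 7.1 mi
E: 7.7 mi
C: 11.4 mi
The fourth-nearest is E at 7.7 mi.

E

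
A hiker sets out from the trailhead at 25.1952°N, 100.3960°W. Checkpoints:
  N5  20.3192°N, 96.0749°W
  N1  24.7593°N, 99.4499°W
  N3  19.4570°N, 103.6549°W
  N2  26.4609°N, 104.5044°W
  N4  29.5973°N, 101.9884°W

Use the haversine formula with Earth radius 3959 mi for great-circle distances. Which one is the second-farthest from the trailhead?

N5

Distance to each, sorted:
N3: 447.8 mi
N5: 435.0 mi
N4: 319.5 mi
N2: 270.1 mi
N1: 66.5 mi
The second-farthest is N5 at 435.0 mi.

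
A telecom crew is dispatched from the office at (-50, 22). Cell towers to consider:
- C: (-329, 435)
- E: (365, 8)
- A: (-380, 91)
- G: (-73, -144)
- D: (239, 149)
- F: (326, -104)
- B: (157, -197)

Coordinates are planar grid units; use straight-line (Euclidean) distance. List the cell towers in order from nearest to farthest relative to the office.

G, B, D, A, F, E, C

Computing each straight-line distance from (-50, 22):
G (-73, -144): 167.6
B (157, -197): 301.3
D (239, 149): 315.7
A (-380, 91): 337.1
F (326, -104): 396.6
E (365, 8): 415.2
C (-329, 435): 498.4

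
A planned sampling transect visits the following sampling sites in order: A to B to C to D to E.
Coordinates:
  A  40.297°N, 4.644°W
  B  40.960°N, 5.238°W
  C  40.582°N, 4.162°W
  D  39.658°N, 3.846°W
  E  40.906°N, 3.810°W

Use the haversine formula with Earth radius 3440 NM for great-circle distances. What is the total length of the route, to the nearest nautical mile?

234 NM

Leg distances:
A→B: 48.1 NM  (cumulative 48.1 NM)
B→C: 53.9 NM  (cumulative 102.1 NM)
C→D: 57.3 NM  (cumulative 159.4 NM)
D→E: 74.9 NM  (cumulative 234.4 NM)
Total route length ≈ 234 NM.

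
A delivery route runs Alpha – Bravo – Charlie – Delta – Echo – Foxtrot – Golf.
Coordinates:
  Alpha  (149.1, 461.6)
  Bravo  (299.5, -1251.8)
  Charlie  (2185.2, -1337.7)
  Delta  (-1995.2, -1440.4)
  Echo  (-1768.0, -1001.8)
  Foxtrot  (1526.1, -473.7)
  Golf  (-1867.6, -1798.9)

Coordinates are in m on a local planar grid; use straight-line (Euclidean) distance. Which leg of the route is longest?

Leg distances:
Alpha→Bravo: 1720.0 m
Bravo→Charlie: 1887.7 m
Charlie→Delta: 4181.7 m
Delta→Echo: 494.0 m
Echo→Foxtrot: 3336.2 m
Foxtrot→Golf: 3643.3 m
The longest leg is Charlie–Delta at 4181.7 m.

Charlie–Delta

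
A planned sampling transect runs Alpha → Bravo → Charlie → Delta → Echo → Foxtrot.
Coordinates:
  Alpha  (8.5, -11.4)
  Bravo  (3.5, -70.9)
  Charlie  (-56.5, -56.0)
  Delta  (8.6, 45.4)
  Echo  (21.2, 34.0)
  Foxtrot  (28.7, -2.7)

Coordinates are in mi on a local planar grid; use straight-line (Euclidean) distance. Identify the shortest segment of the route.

Delta–Echo

Leg distances:
Alpha→Bravo: 59.7 mi
Bravo→Charlie: 61.8 mi
Charlie→Delta: 120.5 mi
Delta→Echo: 17.0 mi
Echo→Foxtrot: 37.5 mi
The shortest leg is Delta–Echo at 17.0 mi.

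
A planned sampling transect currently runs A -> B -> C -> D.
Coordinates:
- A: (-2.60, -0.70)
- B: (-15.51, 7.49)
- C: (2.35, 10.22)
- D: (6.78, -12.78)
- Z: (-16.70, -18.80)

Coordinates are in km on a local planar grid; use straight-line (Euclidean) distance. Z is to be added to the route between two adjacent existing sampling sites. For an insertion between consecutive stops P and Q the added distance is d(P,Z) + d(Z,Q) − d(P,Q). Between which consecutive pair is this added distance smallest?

Added distance for inserting Z between each consecutive pair:
A–B: 34.0 km
B–C: 43.0 km
C–D: 35.5 km
Smallest added distance is 34.0 km, inserting between A and B.

between A and B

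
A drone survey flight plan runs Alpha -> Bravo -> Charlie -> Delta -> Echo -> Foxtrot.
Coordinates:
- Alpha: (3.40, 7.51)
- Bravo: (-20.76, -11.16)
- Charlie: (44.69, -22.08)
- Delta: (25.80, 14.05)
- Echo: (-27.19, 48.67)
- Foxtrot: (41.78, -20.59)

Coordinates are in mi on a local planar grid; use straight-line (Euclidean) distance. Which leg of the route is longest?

Echo–Foxtrot

Leg distances:
Alpha→Bravo: 30.5 mi
Bravo→Charlie: 66.4 mi
Charlie→Delta: 40.8 mi
Delta→Echo: 63.3 mi
Echo→Foxtrot: 97.7 mi
The longest leg is Echo–Foxtrot at 97.7 mi.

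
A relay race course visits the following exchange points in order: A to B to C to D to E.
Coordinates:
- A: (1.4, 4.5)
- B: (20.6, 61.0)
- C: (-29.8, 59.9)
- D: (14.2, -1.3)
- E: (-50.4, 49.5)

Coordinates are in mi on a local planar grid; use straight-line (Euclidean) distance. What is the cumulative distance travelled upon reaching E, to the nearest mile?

Leg distances:
A→B: 59.7 mi  (cumulative 59.7 mi)
B→C: 50.4 mi  (cumulative 110.1 mi)
C→D: 75.4 mi  (cumulative 185.5 mi)
D→E: 82.2 mi  (cumulative 267.6 mi)
Cumulative distance at E ≈ 268 mi.

268 mi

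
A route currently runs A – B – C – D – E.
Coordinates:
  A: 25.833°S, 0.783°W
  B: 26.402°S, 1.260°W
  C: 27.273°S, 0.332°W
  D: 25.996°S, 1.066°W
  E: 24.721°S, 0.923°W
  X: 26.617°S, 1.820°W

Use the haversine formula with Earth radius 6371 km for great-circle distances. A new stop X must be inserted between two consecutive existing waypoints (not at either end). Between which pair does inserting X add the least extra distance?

between B and C

Added distance for inserting X between each consecutive pair:
A–B: 116.7 km
B–C: 91.5 km
C–D: 107.0 km
D–E: 188.8 km
Smallest added distance is 91.5 km, inserting between B and C.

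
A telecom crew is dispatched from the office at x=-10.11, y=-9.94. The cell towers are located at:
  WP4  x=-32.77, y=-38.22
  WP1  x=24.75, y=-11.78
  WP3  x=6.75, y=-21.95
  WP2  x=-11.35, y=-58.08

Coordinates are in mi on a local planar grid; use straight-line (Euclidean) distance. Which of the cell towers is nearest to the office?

Distance to each, sorted:
WP3: 20.7 mi
WP1: 34.9 mi
WP4: 36.2 mi
WP2: 48.2 mi
The nearest is WP3 at 20.7 mi.

WP3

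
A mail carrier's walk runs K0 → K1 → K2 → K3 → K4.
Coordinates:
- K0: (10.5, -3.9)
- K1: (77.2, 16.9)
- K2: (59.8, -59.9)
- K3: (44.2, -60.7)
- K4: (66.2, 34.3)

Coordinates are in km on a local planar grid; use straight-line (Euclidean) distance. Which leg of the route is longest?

Leg distances:
K0→K1: 69.9 km
K1→K2: 78.7 km
K2→K3: 15.6 km
K3→K4: 97.5 km
The longest leg is K3–K4 at 97.5 km.

K3–K4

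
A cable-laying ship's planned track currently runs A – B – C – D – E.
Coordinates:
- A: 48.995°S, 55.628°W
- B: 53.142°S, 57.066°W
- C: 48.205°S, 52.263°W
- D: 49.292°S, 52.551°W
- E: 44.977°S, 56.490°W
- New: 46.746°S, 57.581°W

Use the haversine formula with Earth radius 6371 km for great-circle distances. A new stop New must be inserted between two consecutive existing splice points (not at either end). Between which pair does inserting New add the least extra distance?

Added distance for inserting New between each consecutive pair:
A–B: 529.6 km
B–C: 498.8 km
C–D: 777.5 km
D–E: 118.4 km
Smallest added distance is 118.4 km, inserting between D and E.

between D and E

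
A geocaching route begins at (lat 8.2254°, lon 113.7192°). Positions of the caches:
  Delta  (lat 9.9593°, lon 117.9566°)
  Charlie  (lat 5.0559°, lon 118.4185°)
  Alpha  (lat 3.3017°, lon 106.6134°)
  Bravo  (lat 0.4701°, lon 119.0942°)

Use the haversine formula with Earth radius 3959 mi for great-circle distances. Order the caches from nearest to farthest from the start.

Distances from the start:
Delta (lat 9.9593°, lon 117.9566°): 312.9 mi
Charlie (lat 5.0559°, lon 118.4185°): 389.8 mi
Alpha (lat 3.3017°, lon 106.6134°): 595.2 mi
Bravo (lat 0.4701°, lon 119.0942°): 651.2 mi

Delta, Charlie, Alpha, Bravo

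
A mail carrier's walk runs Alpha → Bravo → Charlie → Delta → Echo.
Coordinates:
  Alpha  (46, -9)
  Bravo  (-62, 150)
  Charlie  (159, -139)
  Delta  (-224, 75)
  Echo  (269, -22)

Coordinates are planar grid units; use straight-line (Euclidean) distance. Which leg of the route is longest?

Delta–Echo

Leg distances:
Alpha→Bravo: 192.2
Bravo→Charlie: 363.8
Charlie→Delta: 438.7
Delta→Echo: 502.5
The longest leg is Delta–Echo at 502.5.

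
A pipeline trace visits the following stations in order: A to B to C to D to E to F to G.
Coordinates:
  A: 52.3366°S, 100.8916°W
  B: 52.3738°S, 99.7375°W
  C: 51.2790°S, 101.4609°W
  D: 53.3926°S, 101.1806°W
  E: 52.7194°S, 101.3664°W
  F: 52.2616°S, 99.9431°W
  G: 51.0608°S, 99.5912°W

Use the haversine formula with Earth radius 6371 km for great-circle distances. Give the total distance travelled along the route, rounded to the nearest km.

Leg distances:
A→B: 78.5 km  (cumulative 78.5 km)
B→C: 169.8 km  (cumulative 248.3 km)
C→D: 235.8 km  (cumulative 484.1 km)
D→E: 75.9 km  (cumulative 560.0 km)
E→F: 109.0 km  (cumulative 669.0 km)
F→G: 135.7 km  (cumulative 804.7 km)
Total route length ≈ 805 km.

805 km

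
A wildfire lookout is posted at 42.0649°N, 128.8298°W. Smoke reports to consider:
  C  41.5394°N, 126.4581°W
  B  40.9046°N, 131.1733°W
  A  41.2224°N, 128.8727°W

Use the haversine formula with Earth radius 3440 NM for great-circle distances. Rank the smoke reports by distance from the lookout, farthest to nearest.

B, C, A

Computing each great-circle distance from 42.0649°N, 128.8298°W:
B 40.9046°N, 131.1733°W: 126.3 NM
C 41.5394°N, 126.4581°W: 110.7 NM
A 41.2224°N, 128.8727°W: 50.6 NM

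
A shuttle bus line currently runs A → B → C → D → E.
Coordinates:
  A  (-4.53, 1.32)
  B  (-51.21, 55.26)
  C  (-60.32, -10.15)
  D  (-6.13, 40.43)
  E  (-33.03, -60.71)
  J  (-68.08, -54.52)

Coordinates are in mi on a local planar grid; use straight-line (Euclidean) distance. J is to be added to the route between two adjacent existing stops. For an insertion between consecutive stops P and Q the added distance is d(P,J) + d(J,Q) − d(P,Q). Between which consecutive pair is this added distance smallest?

Added distance for inserting J between each consecutive pair:
A–B: 124.3 mi
B–C: 90.1 mi
C–D: 84.3 mi
D–E: 44.3 mi
Smallest added distance is 44.3 mi, inserting between D and E.

between D and E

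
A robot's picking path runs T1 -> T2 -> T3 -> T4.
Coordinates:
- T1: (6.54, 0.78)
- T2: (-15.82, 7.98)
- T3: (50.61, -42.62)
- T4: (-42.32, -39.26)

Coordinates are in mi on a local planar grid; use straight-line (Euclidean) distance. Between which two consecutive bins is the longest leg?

T3–T4

Leg distances:
T1→T2: 23.5 mi
T2→T3: 83.5 mi
T3→T4: 93.0 mi
The longest leg is T3–T4 at 93.0 mi.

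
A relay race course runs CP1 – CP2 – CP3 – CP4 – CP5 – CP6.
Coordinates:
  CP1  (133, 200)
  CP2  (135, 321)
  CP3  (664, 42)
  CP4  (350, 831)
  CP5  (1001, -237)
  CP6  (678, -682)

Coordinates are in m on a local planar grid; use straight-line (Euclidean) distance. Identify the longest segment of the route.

CP4–CP5

Leg distances:
CP1→CP2: 121.0 m
CP2→CP3: 598.1 m
CP3→CP4: 849.2 m
CP4→CP5: 1250.8 m
CP5→CP6: 549.9 m
The longest leg is CP4–CP5 at 1250.8 m.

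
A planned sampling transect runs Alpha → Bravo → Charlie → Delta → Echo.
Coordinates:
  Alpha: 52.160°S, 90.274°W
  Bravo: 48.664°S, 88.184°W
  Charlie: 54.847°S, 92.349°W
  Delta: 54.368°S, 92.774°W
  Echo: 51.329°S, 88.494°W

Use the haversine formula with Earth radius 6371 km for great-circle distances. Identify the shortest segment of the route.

Leg distances:
Alpha→Bravo: 415.9 km
Bravo→Charlie: 744.6 km
Charlie→Delta: 59.9 km
Delta→Echo: 443.5 km
The shortest leg is Charlie–Delta at 59.9 km.

Charlie–Delta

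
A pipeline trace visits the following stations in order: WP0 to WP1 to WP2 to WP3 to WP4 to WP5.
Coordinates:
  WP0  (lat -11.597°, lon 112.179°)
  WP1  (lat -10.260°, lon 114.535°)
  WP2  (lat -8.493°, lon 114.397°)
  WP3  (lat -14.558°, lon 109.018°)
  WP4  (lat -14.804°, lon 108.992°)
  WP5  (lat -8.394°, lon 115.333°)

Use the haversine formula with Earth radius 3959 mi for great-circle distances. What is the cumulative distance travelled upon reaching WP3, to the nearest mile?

862 mi

Leg distances:
WP0→WP1: 184.6 mi  (cumulative 184.6 mi)
WP1→WP2: 122.5 mi  (cumulative 307.1 mi)
WP2→WP3: 555.1 mi  (cumulative 862.1 mi)
Cumulative distance at WP3 ≈ 862 mi.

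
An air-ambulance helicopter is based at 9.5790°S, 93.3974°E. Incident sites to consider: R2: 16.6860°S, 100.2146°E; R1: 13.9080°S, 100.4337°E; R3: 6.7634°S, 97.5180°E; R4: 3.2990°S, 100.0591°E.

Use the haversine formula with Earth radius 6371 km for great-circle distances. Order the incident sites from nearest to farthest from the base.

R3, R1, R4, R2

Computing each great-circle distance from 9.5790°S, 93.3974°E:
R3 6.7634°S, 97.5180°E: 551.1 km
R1 13.9080°S, 100.4337°E: 904.5 km
R4 3.2990°S, 100.0591°E: 1014.3 km
R2 16.6860°S, 100.2146°E: 1081.0 km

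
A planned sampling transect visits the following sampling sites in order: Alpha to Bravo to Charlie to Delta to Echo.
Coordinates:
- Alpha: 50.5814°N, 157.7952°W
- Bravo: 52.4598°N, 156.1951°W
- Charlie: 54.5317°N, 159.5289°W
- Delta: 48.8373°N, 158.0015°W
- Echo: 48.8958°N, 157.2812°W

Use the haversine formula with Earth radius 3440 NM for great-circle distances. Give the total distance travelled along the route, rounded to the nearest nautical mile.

675 NM

Leg distances:
Alpha→Bravo: 127.6 NM  (cumulative 127.6 NM)
Bravo→Charlie: 172.2 NM  (cumulative 299.8 NM)
Charlie→Delta: 346.6 NM  (cumulative 646.4 NM)
Delta→Echo: 28.7 NM  (cumulative 675.0 NM)
Total route length ≈ 675 NM.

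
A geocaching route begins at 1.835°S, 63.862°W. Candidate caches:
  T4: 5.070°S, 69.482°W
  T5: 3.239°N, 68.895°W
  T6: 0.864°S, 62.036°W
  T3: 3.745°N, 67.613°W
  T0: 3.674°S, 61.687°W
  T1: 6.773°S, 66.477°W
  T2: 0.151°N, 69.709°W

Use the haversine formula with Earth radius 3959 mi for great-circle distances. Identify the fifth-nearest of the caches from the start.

T4

Distances from the start (1.835°S, 63.862°W):
T6: 142.9 mi
T0: 196.7 mi
T1: 385.8 mi
T2: 426.6 mi
T4: 447.4 mi
T3: 464.5 mi
T5: 493.7 mi
The fifth-nearest is T4 at 447.4 mi.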